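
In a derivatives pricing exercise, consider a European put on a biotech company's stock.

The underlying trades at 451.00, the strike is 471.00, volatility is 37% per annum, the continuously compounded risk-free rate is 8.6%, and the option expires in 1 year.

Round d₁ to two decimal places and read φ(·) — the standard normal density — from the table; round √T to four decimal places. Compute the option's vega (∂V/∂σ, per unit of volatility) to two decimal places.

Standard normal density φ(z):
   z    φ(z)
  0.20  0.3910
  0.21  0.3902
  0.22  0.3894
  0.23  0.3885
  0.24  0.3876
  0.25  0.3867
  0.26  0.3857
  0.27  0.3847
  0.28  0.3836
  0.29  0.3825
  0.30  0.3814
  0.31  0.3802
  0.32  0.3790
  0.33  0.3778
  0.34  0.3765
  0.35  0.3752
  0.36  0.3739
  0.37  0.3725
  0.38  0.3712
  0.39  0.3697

T = 1;  σ√T = 0.3700
d₁ = [ln(451/471) + (0.086 + ½·0.37²)·1] / (σ√T) = (-0.0434 + 0.1544) / 0.3700 = 0.3002 → 0.30
√T = √1 = 1.0000
φ(d₁) = φ(0.30) = 0.3814
vega = S·φ(d₁)·√T = 451·0.3814·1.0000 = 172.0114

172.01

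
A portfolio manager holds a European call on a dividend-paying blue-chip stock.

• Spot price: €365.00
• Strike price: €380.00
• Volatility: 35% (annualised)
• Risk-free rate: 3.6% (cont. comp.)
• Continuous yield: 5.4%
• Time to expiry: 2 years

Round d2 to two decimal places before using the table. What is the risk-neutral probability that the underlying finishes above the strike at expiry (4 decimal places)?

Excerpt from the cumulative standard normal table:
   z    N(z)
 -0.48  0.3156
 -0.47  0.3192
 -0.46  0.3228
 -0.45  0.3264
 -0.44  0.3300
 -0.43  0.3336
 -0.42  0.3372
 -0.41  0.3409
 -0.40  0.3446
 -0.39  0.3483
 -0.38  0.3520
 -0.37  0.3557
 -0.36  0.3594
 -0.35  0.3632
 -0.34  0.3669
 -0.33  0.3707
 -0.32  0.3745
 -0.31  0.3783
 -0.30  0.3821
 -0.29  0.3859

0.3446

σ√T = 0.35·√2 = 0.4950
d₁ = [ln(365/380) + (0.036 − 0.054 + 0.35²/2)·2] / 0.4950 = [-0.0403 + 0.0865] / 0.4950 = 0.0934 ⇒ 0.09
d₂ = d₁ − σ√T = 0.0934 − 0.4950 = -0.4016 ⇒ -0.40
Pr(exercise) under Q = N(d₂) = 0.3446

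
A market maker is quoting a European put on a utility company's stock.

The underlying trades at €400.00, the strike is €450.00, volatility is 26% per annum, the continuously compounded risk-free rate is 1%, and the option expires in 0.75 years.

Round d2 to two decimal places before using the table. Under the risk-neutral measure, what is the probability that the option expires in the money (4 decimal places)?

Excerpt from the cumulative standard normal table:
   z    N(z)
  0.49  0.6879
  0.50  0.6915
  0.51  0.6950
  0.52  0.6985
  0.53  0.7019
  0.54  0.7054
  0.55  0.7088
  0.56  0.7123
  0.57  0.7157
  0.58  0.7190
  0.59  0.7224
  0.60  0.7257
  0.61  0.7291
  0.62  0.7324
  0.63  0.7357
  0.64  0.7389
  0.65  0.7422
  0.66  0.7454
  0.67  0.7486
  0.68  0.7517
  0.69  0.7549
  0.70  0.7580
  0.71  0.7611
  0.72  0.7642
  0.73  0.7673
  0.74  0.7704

0.7257

T = 0.75;  σ√T = 0.2252
ln(S/K) + (r + σ²/2)T = ln(400/450) + (0.01 + 0.26²/2)·0.75 = -0.1178 + 0.0329 = -0.0849
d₁ = -0.0849 / 0.2252 = -0.3772 ≈ -0.38
d₂ = d₁ − σ√T = -0.3772 − 0.2252 = -0.6024 ≈ -0.60
Pr(exercise) under Q = N(−d₂) = N(0.60) = 0.7257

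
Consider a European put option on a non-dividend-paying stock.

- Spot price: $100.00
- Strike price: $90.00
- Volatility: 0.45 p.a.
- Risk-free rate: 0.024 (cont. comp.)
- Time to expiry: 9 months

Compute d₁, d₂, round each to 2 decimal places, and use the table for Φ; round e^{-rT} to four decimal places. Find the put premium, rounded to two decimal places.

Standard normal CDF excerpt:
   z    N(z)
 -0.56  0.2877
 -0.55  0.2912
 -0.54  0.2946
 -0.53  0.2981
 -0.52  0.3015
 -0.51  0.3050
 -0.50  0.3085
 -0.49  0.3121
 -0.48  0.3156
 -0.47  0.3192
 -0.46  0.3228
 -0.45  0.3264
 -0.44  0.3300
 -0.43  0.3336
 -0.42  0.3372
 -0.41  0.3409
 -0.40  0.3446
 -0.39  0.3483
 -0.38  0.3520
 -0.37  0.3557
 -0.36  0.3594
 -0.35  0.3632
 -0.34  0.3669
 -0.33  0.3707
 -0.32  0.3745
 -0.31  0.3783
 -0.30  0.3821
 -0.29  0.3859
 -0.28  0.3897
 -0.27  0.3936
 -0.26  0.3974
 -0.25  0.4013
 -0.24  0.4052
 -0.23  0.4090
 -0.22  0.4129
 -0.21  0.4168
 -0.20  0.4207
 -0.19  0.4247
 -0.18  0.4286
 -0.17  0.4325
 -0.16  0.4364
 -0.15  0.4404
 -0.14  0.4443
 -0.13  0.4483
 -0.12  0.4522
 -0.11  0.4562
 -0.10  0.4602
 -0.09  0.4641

$9.47

T = 0.75;  σ√T = 0.3897
d₁ = [ln(100/90) + (0.024 + 0.45²/2)·0.75] / 0.3897 = [0.1054 + 0.0939] / 0.3897 = 0.5114 ≈ 0.51
d₂ = d₁ − σ√T = 0.5114 − 0.3897 = 0.1217 ≈ 0.12
exp(−rT) = exp(−0.024·0.75) = 0.9822
N(−d₂) = N(-0.12) = 0.4522;  N(−d₁) = N(-0.51) = 0.3050
P = 90·0.9822·0.4522 − 100·0.3050 = 39.9736 − 30.5000 = 9.4736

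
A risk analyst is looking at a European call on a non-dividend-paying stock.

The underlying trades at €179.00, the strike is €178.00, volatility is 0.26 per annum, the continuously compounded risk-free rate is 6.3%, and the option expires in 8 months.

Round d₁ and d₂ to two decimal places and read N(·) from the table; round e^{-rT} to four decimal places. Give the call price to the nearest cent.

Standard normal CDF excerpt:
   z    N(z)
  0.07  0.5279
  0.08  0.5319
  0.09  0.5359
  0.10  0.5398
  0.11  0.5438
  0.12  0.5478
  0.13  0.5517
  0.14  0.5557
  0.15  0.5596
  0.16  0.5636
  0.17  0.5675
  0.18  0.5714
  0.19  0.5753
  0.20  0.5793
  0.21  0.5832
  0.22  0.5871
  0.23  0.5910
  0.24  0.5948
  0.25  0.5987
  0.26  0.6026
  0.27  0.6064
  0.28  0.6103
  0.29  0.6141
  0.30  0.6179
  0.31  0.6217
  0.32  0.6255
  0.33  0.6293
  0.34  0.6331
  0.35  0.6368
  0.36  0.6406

€19.14

T = 0.6667;  σ√T = 0.2123
d₁ = [ln(179/178) + (0.063 + 0.26²/2)·0.6667] / 0.2123 = [0.0056 + 0.0645] / 0.2123 = 0.3304 ≈ 0.33
d₂ = d₁ − σ√T = 0.3304 − 0.2123 = 0.1181 ≈ 0.12
e^(−rT) = e^(−0.063·0.6667) = 0.9589
N(d₁) = N(0.33) = 0.6293;  N(d₂) = N(0.12) = 0.5478
C = 179·0.6293 − 178·0.9589·0.5478 = 112.6447 − 93.5008 = 19.1439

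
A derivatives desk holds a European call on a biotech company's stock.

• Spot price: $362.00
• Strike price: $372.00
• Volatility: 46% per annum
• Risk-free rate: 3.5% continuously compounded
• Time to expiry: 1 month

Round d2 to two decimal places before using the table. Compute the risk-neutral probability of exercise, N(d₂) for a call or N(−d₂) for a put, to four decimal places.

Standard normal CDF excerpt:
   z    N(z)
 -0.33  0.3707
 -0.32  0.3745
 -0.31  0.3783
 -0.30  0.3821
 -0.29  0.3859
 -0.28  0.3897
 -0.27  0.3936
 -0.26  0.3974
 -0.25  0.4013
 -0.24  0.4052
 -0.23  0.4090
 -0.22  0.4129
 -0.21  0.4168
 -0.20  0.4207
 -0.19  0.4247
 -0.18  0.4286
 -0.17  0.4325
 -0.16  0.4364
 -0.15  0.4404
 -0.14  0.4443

0.4013

T = 0.08333;  σ√T = 0.1328
d₁ = [ln(362/372) + (0.035 + 0.46²/2)·0.08333] / 0.1328 = [-0.0272 + 0.0117] / 0.1328 = -0.1168 ⇒ -0.12
d₂ = d₁ − σ√T = -0.1168 − 0.1328 = -0.2496 ⇒ -0.25
Pr(exercise) under Q = N(d₂) = 0.4013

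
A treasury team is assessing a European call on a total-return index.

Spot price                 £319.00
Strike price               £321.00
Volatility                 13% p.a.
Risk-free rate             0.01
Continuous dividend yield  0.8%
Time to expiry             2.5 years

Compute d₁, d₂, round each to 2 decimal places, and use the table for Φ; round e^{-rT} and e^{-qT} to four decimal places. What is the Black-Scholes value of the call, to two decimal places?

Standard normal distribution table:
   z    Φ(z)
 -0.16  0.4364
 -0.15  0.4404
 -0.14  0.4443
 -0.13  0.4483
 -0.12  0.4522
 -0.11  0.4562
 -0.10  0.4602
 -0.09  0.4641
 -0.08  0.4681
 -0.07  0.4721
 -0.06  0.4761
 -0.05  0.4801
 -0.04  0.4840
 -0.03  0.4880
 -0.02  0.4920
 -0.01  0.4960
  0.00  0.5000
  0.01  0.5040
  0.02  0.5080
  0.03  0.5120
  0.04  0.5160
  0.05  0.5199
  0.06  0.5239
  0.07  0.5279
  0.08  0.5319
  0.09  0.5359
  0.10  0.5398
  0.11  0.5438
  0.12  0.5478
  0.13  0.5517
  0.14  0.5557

σ√T = 0.13 × 1.5811 = 0.2055
d₁ = [ln(319/321) + (0.01 − 0.008 + ½·0.13²)·2.5] / (σ√T) = (-0.0063 + 0.0261) / 0.2055 = 0.0967 which rounds to 0.10
d₂ = 0.0967 − 0.2055 = -0.1089 which rounds to -0.11
e^(−qT) = e^(−0.008·2.5) = 0.9802;  e^(−rT) = e^(−0.01·2.5) = 0.9753
N(d₁) = N(0.10) = 0.5398;  N(d₂) = N(-0.11) = 0.4562
C = 319·0.9802·0.5398 − 321·0.9753·0.4562 = 168.7867 − 142.8231 = 25.9636

£25.96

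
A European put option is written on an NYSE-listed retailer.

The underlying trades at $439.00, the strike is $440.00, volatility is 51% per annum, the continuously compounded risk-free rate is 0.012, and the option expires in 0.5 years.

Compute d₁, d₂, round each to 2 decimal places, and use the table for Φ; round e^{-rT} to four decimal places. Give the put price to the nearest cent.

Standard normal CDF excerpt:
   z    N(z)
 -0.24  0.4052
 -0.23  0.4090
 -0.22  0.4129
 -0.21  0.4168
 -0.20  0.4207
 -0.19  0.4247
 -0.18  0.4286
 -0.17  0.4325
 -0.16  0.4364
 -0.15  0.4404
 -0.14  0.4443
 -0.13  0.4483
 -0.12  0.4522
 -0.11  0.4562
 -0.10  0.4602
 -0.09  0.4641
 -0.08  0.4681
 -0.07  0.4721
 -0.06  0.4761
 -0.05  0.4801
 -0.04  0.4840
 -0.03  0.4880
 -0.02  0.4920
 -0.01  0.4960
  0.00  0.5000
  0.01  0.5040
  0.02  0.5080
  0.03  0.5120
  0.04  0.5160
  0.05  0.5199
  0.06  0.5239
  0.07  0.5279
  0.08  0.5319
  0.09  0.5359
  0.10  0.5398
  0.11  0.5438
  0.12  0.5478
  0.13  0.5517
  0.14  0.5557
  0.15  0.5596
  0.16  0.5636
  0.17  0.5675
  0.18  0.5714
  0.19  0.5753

$61.76

T = 0.5;  σ√T = 0.3606
d₁ = [ln(439/440) + (0.012 + ½·0.51²)·0.5] / (σ√T) = (-0.0023 + 0.0710) / 0.3606 = 0.1906 which rounds to 0.19
d₂ = 0.1906 − 0.3606 = -0.1700 which rounds to -0.17
e^(−rT) = e^(−0.012·0.5) = 0.9940
P = 440·0.9940·N(0.17) − 439·N(-0.19) = 440·0.9940·0.5675 − 439·0.4247 = 248.2018 − 186.4433 = 61.7585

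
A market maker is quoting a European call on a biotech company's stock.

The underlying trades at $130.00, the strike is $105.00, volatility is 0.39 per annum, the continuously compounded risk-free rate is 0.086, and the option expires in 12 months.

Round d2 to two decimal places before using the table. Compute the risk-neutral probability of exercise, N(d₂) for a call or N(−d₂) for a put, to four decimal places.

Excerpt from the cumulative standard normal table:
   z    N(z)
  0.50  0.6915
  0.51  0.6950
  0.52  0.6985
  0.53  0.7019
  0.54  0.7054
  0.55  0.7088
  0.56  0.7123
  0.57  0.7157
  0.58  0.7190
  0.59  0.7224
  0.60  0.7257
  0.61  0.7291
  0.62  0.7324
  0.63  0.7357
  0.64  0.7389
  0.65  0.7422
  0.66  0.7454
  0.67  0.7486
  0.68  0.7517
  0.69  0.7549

σ√T = 0.39 × 1.0000 = 0.3900
d₁ = [ln(130/105) + (0.086 + ½·0.39²)·1] / (σ√T) = (0.2136 + 0.1620) / 0.3900 = 0.9631 ≈ 0.96
d₂ = 0.9631 − 0.3900 = 0.5731 ≈ 0.57
Pr(exercise) under Q = N(d₂) = 0.7157

0.7157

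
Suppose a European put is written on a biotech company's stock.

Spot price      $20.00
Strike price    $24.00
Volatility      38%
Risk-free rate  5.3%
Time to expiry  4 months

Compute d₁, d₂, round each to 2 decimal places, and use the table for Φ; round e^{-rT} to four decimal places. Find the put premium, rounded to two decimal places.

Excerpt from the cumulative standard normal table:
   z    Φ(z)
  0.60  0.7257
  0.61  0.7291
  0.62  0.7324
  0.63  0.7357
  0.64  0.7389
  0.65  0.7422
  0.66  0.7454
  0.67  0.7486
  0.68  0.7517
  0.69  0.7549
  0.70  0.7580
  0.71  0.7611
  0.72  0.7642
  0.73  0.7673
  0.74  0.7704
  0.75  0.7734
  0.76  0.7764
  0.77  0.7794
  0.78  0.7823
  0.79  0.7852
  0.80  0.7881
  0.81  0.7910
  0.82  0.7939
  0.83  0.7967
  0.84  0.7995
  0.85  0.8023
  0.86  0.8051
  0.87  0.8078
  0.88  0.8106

$4.21

σ√T = 0.38 × 0.5774 = 0.2194
d₁ = [ln(20/24) + (0.053 + ½·0.38²)·0.3333] / (σ√T) = (-0.1823 + 0.0417) / 0.2194 = -0.6408 ≈ -0.64
d₂ = -0.6408 − 0.2194 = -0.8602 ≈ -0.86
e^(−rT) = e^(−0.053·0.3333) = 0.9825
N(−d₂) = N(0.86) = 0.8051;  N(−d₁) = N(0.64) = 0.7389
P = 24·0.9825·0.8051 − 20·0.7389 = 18.9843 − 14.7780 = 4.2063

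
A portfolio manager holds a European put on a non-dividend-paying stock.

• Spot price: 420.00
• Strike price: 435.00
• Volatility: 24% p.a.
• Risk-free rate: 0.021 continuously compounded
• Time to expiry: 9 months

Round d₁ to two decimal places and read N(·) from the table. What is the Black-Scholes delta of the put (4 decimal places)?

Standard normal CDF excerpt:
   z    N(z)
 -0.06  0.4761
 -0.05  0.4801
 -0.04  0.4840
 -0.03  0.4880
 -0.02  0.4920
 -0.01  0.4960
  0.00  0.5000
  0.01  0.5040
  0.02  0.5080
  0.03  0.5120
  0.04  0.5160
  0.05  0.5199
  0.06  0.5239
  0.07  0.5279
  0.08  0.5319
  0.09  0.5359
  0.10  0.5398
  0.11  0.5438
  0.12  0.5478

-0.4960

σ√T = 0.24 × 0.8660 = 0.2078
d₁ = [ln(420/435) + (0.021 + 0.24²/2)·0.75] / 0.2078 = [-0.0351 + 0.0373] / 0.2078 = 0.0109 which rounds to 0.01
N(d₁) = N(0.01) = 0.5040
Δ_put = N(d₁) − 1 = 0.5040 − 1 = -0.4960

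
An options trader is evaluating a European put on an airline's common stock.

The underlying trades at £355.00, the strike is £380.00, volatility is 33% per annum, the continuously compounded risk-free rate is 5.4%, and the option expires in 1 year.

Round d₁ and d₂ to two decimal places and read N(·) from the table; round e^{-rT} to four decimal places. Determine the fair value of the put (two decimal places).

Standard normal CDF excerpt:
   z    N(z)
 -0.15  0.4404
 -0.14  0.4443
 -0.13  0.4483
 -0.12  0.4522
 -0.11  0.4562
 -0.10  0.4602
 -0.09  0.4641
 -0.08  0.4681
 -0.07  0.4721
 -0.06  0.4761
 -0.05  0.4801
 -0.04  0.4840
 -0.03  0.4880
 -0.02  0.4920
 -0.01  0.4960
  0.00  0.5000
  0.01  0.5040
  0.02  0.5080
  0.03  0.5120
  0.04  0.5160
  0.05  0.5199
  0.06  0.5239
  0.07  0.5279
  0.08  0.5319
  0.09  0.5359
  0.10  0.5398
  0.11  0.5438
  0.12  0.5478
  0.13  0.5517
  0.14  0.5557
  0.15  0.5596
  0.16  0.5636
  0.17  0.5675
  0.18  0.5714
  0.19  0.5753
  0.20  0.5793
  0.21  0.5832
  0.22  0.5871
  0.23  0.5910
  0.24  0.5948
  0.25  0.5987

£49.43

T = 1;  σ√T = 0.3300
ln(S/K) + (r + σ²/2)T = ln(355/380) + (0.054 + 0.33²/2)·1 = -0.0681 + 0.1085 = 0.0404
d₁ = 0.0404 / 0.3300 = 0.1224 → 0.12
d₂ = d₁ − σ√T = 0.1224 − 0.3300 = -0.2076 → -0.21
e^(−rT) = e^(−0.054·1) = 0.9474
N(−d₂) = N(0.21) = 0.5832;  N(−d₁) = N(-0.12) = 0.4522
P = 380·0.9474·0.5832 − 355·0.4522 = 209.9590 − 160.5310 = 49.4280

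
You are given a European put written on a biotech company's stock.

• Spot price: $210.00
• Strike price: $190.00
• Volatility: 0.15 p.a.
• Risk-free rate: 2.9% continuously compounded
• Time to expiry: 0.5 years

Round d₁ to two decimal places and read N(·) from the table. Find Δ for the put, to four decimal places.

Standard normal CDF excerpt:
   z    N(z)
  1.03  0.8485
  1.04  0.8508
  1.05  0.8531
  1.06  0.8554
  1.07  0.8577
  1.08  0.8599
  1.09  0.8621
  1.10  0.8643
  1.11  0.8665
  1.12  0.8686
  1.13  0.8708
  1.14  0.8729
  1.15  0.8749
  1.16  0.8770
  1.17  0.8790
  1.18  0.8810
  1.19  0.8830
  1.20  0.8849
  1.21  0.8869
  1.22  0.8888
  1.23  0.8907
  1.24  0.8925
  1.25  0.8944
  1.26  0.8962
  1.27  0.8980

-0.1292

σ√T = 0.15·√0.5 = 0.1061
d₁ = [ln(210/190) + (0.029 + ½·0.15²)·0.5] / (σ√T) = (0.1001 + 0.0201) / 0.1061 = 1.1333 ≈ 1.13
N(d₁) = N(1.13) = 0.8708
Δ_put = N(d₁) − 1 = 0.8708 − 1 = -0.1292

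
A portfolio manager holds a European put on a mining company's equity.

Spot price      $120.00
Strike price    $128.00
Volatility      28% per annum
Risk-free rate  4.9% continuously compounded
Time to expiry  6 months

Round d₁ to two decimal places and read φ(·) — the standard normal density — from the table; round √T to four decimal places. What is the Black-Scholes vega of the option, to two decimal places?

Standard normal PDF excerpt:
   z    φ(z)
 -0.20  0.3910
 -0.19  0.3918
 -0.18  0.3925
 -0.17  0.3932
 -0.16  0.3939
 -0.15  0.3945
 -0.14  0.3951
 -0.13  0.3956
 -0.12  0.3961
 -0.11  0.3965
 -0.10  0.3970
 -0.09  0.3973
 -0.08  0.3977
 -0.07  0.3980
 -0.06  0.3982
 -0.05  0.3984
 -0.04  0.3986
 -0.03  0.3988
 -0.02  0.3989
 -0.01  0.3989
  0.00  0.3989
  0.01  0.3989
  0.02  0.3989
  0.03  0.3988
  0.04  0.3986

T = 0.5;  σ√T = 0.1980
d₁ = [ln(120/128) + (0.049 + ½·0.28²)·0.5] / (σ√T) = (-0.0645 + 0.0441) / 0.1980 = -0.1032 ⇒ -0.10
√T = √0.5 = 0.7071
φ(d₁) = φ(-0.10) = 0.3970
vega = S·φ(d₁)·√T = 120·0.3970·0.7071 = 33.6862
(Vega is the same for a European call and put with the same parameters.)

33.69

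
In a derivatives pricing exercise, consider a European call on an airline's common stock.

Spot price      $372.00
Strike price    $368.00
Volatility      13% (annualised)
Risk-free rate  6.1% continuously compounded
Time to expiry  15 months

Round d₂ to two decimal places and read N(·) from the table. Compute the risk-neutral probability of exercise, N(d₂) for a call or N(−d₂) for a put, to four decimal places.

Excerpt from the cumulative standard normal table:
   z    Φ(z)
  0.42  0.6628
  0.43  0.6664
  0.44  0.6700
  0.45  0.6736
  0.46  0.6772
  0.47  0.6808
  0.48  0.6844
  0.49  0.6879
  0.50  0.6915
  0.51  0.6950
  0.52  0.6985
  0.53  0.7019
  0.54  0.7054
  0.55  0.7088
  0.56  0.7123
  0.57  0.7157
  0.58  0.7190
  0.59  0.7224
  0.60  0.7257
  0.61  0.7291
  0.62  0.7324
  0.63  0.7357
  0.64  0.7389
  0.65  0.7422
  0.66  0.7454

T = 1.25;  σ√T = 0.1453
d₁ = [ln(372/368) + (0.061 + 0.13²/2)·1.25] / 0.1453 = [0.0108 + 0.0868] / 0.1453 = 0.6717 → 0.67
d₂ = d₁ − σ√T = 0.6717 − 0.1453 = 0.5263 → 0.53
Risk-neutral Pr[S_T > K] = N(d₂) = N(0.53) = 0.7019

0.7019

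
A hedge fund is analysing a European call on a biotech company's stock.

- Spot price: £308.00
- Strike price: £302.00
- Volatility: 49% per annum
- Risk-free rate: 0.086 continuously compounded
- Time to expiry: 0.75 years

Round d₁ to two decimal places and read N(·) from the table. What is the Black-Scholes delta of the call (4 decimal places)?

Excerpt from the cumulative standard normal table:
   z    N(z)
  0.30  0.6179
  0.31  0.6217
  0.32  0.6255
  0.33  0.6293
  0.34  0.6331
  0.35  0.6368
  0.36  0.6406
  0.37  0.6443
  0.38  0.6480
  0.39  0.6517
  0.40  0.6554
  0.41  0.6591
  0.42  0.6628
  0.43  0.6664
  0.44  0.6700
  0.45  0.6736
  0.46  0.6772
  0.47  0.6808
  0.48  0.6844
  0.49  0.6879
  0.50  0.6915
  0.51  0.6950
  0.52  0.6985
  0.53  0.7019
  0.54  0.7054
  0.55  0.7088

0.6591

T = 0.75;  σ√T = 0.4244
d₁ = [ln(308/302) + (0.086 + 0.49²/2)·0.75] / 0.4244 = [0.0197 + 0.1545] / 0.4244 = 0.4105 ≈ 0.41
N(d₁) = N(0.41) = 0.6591
Δ_call = N(d₁) = 0.6591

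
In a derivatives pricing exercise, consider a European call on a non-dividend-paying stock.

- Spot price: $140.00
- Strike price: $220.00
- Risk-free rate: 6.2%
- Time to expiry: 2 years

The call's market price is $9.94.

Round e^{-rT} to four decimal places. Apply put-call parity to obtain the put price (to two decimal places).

exp(−rT) = exp(−0.062·2) = 0.8834
Put-call parity: C − P = S − K·e^(−rT) = 140 − 220·0.8834 = 140 − 194.3480 = -54.3480
P = C − (C − P) = 9.94 − (-54.3480) = 64.2880

$64.29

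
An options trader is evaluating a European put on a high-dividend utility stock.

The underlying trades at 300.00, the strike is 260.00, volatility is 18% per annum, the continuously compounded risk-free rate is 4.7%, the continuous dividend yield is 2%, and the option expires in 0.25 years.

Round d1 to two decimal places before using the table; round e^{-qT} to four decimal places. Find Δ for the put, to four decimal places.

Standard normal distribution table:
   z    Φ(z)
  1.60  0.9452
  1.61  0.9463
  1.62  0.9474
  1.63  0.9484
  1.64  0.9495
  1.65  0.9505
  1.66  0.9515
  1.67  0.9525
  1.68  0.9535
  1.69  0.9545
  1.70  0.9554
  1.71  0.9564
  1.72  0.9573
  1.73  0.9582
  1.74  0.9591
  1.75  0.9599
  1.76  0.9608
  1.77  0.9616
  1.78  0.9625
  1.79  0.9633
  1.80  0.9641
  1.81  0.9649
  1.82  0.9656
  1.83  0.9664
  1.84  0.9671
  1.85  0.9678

-0.0434

T = 0.25;  σ√T = 0.0900
ln(S/K) + (r − q + σ²/2)T = ln(300/260) + (0.047 − 0.02 + 0.18²/2)·0.25 = 0.1431 + 0.0108 = 0.1539
d₁ = 0.1539 / 0.0900 = 1.7100 → 1.71
N(d₁) = N(1.71) = 0.9564
Δ_put = e^(−qT)·(N(d₁) − 1) = 0.9950·(0.9564 − 1) = -0.0434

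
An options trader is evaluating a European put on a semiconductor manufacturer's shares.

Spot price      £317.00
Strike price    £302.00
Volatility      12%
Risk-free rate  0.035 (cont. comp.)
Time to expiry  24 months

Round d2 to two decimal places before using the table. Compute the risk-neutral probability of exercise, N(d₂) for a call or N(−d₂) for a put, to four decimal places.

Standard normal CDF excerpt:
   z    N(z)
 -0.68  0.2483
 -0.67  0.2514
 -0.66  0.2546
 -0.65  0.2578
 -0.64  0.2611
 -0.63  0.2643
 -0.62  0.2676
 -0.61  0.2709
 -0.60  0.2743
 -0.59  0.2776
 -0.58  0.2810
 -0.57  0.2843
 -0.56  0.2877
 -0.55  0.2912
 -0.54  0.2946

0.2709

σ√T = 0.12 × 1.4142 = 0.1697
d₁ = [ln(317/302) + (0.035 + ½·0.12²)·2] / (σ√T) = (0.0485 + 0.0844) / 0.1697 = 0.7830 → 0.78
d₂ = 0.7830 − 0.1697 = 0.6133 → 0.61
Pr(exercise) under Q = N(−d₂) = N(-0.61) = 0.2709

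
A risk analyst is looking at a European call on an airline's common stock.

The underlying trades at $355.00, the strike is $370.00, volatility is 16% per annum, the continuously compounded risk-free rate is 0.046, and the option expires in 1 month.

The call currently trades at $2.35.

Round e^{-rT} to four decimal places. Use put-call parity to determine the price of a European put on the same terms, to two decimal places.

exp(−rT) = exp(−0.046·0.08333) = 0.9962
Put-call parity: C − P = S − K·e^(−rT) = 355 − 370·0.9962 = 355 − 368.5940 = -13.5940
P = C − (C − P) = 2.35 − (-13.5940) = 15.9440

$15.94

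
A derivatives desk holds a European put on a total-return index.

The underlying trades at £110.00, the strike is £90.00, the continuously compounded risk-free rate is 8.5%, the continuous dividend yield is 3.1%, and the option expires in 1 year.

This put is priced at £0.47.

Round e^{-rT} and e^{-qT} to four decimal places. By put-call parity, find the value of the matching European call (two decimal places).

e^(−qT) = e^(−0.031·1) = 0.9695;  e^(−rT) = e^(−0.085·1) = 0.9185
Put-call parity: C − P = S·e^(−qT) − K·e^(−rT) = 110·0.9695 − 90·0.9185 = 106.6450 − 82.6650 = 23.9800
C = P + (C − P) = 0.47 + (23.9800) = 24.4500

£24.45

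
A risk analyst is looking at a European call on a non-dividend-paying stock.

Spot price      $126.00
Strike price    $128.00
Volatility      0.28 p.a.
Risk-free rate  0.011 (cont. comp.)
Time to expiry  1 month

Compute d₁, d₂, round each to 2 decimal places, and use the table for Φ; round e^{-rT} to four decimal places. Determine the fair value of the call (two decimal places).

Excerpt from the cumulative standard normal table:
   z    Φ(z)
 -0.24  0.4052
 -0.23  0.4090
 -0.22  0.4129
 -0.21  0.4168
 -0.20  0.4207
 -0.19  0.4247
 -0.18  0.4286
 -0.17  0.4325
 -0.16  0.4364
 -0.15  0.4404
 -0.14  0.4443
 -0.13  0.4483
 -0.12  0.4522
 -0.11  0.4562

$3.18

σ√T = 0.28·√0.08333 = 0.0808
d₁ = [ln(126/128) + (0.011 + ½·0.28²)·0.08333] / (σ√T) = (-0.0157 + 0.0042) / 0.0808 = -0.1431 which rounds to -0.14
d₂ = -0.1431 − 0.0808 = -0.2239 which rounds to -0.22
exp(−rT) = exp(−0.011·0.08333) = 0.9991
N(d₁) = N(-0.14) = 0.4443;  N(d₂) = N(-0.22) = 0.4129
C = 126·0.4443 − 128·0.9991·0.4129 = 55.9818 − 52.8036 = 3.1782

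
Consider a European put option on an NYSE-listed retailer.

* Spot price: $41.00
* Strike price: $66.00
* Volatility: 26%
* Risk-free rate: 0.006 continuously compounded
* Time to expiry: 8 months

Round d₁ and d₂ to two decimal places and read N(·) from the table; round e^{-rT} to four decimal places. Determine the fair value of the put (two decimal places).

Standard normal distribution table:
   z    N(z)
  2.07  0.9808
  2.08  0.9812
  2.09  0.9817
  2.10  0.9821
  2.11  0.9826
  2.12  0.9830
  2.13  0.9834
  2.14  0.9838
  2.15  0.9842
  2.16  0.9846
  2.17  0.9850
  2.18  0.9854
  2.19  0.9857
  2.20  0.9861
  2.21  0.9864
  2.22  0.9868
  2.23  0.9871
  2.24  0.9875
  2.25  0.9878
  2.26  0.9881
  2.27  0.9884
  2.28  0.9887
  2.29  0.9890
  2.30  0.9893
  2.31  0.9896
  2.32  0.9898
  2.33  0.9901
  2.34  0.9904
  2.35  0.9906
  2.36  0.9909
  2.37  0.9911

$24.78

σ√T = 0.26 × 0.8165 = 0.2123
d₁ = [ln(41/66) + (0.006 + 0.26²/2)·0.6667] / 0.2123 = [-0.4761 + 0.0265] / 0.2123 = -2.1176 ⇒ -2.12
d₂ = d₁ − σ√T = -2.1176 − 0.2123 = -2.3299 ⇒ -2.33
e^(−rT) = e^(−0.006·0.6667) = 0.9960
N(−d₂) = N(2.33) = 0.9901;  N(−d₁) = N(2.12) = 0.9830
P = 66·0.9960·0.9901 − 41·0.9830 = 65.0852 − 40.3030 = 24.7822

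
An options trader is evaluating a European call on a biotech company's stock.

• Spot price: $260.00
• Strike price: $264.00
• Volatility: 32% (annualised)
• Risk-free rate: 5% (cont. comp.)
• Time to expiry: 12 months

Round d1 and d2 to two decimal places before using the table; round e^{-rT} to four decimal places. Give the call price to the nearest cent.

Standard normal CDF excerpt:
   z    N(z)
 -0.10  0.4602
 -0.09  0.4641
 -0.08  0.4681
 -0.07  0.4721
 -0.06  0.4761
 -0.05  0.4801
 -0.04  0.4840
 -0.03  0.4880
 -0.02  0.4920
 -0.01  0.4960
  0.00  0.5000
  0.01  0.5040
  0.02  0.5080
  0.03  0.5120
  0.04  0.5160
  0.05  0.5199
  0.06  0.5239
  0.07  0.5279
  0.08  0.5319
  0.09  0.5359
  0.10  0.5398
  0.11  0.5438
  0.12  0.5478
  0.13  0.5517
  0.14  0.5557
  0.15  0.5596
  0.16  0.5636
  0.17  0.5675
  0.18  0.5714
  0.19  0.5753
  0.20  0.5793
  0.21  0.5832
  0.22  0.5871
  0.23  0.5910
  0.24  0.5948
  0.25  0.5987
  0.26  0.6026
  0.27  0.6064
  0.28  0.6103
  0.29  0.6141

$37.10

T = 1;  σ√T = 0.3200
d₁ = [ln(260/264) + (0.05 + 0.32²/2)·1] / 0.3200 = [-0.0153 + 0.1012] / 0.3200 = 0.2685 → 0.27
d₂ = d₁ − σ√T = 0.2685 − 0.3200 = -0.0515 → -0.05
exp(−rT) = exp(−0.05·1) = 0.9512
C = 260·N(0.27) − 264·0.9512·N(-0.05) = 260·0.6064 − 264·0.9512·0.4801 = 157.6640 − 120.5612 = 37.1028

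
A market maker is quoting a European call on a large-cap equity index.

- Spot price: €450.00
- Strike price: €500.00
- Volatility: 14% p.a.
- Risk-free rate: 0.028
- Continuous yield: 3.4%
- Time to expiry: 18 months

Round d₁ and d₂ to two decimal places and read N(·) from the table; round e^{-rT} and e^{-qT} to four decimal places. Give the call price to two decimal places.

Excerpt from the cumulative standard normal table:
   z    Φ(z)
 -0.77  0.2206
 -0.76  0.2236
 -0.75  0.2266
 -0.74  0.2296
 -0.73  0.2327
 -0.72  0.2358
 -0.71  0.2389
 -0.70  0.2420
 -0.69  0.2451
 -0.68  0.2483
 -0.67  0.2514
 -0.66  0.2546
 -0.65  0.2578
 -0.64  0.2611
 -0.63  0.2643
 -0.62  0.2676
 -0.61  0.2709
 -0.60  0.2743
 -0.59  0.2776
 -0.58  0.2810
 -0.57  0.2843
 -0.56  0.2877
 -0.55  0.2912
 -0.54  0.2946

€11.52

σ√T = 0.14·√1.5 = 0.1715
ln(S/K) + (r − q + σ²/2)T = ln(450/500) + (0.028 − 0.034 + 0.14²/2)·1.5 = -0.1054 + 0.0057 = -0.0997
d₁ = -0.0997 / 0.1715 = -0.5812 ≈ -0.58
d₂ = d₁ − σ√T = -0.5812 − 0.1715 = -0.7527 ≈ -0.75
e^(−qT) = e^(−0.034·1.5) = 0.9503;  e^(−rT) = e^(−0.028·1.5) = 0.9589
N(d₁) = N(-0.58) = 0.2810;  N(d₂) = N(-0.75) = 0.2266
C = 450·0.9503·0.2810 − 500·0.9589·0.2266 = 120.1654 − 108.6434 = 11.5221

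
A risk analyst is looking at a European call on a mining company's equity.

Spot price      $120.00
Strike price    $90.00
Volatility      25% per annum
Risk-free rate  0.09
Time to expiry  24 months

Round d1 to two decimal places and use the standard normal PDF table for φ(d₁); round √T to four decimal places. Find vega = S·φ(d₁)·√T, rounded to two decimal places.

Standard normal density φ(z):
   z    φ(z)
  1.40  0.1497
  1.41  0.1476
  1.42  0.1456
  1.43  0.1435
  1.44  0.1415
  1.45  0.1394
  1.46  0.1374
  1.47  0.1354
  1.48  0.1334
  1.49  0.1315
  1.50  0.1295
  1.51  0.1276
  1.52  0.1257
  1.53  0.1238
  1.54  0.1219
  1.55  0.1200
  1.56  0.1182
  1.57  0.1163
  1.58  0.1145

21.98

σ√T = 0.25 × 1.4142 = 0.3536
d₁ = [ln(120/90) + (0.09 + 0.25²/2)·2] / 0.3536 = [0.2877 + 0.2425] / 0.3536 = 1.4996 → 1.50
√T = √2 = 1.4142
φ(d₁) = φ(1.50) = 0.1295
vega = S·φ(d₁)·√T = 120·0.1295·1.4142 = 21.9767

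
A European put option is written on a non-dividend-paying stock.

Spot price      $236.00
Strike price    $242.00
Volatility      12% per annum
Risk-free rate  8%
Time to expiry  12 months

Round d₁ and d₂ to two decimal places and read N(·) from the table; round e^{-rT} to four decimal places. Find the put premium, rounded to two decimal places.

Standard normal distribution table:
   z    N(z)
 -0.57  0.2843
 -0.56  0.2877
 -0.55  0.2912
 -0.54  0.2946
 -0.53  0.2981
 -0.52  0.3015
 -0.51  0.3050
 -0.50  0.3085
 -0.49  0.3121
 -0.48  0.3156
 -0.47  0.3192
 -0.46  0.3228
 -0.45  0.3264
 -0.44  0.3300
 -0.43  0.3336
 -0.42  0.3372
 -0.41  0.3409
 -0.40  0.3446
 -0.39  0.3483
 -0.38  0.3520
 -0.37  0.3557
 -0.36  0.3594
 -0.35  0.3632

σ√T = 0.12 × 1.0000 = 0.1200
d₁ = [ln(236/242) + (0.08 + ½·0.12²)·1] / (σ√T) = (-0.0251 + 0.0872) / 0.1200 = 0.5175 ≈ 0.52
d₂ = 0.5175 − 0.1200 = 0.3975 ≈ 0.40
e^(−rT) = e^(−0.08·1) = 0.9231
N(−d₂) = N(-0.40) = 0.3446;  N(−d₁) = N(-0.52) = 0.3015
P = 242·0.9231·0.3446 − 236·0.3015 = 76.9803 − 71.1540 = 5.8263

$5.83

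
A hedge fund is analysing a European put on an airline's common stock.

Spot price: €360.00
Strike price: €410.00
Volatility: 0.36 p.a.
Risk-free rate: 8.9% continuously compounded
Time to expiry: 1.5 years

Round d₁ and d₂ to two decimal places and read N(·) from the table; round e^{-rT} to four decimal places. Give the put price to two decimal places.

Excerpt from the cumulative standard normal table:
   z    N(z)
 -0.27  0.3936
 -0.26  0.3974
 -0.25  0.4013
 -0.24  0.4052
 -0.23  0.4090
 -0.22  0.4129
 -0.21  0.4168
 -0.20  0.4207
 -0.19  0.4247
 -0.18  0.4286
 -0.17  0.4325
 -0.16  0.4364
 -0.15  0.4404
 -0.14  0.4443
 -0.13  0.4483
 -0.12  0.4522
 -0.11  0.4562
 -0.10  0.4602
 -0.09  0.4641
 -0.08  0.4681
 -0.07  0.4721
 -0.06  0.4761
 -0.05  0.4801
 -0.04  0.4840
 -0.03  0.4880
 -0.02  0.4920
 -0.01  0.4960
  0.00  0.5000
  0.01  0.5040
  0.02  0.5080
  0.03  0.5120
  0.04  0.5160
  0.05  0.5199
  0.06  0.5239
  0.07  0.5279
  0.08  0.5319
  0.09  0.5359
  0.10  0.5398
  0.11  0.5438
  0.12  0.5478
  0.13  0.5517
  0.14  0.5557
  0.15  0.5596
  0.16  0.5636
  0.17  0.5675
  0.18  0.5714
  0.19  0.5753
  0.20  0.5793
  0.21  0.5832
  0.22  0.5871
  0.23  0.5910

€61.98

T = 1.5;  σ√T = 0.4409
ln(S/K) + (r + σ²/2)T = ln(360/410) + (0.089 + 0.36²/2)·1.5 = -0.1301 + 0.2307 = 0.1006
d₁ = 0.1006 / 0.4409 = 0.2283 which rounds to 0.23
d₂ = d₁ − σ√T = 0.2283 − 0.4409 = -0.2126 which rounds to -0.21
exp(−rT) = exp(−0.089·1.5) = 0.8750
N(−d₂) = N(0.21) = 0.5832;  N(−d₁) = N(-0.23) = 0.4090
P = 410·0.8750·0.5832 − 360·0.4090 = 209.2230 − 147.2400 = 61.9830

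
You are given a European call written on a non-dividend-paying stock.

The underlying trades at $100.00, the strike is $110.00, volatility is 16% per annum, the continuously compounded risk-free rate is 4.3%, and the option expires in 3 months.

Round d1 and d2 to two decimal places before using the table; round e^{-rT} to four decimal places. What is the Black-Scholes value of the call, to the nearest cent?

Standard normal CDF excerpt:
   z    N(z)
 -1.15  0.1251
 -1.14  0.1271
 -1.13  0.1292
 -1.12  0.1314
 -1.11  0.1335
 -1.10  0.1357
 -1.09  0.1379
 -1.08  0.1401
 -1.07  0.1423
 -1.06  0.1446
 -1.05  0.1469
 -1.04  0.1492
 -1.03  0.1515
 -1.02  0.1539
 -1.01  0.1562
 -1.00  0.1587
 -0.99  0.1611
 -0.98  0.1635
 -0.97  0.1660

$0.62

σ√T = 0.16·√0.25 = 0.0800
d₁ = [ln(100/110) + (0.043 + 0.16²/2)·0.25] / 0.0800 = [-0.0953 + 0.0139] / 0.0800 = -1.0170 which rounds to -1.02
d₂ = d₁ − σ√T = -1.0170 − 0.0800 = -1.0970 which rounds to -1.10
exp(−rT) = exp(−0.043·0.25) = 0.9893
N(d₁) = N(-1.02) = 0.1539;  N(d₂) = N(-1.10) = 0.1357
C = 100·0.1539 − 110·0.9893·0.1357 = 15.3900 − 14.7673 = 0.6227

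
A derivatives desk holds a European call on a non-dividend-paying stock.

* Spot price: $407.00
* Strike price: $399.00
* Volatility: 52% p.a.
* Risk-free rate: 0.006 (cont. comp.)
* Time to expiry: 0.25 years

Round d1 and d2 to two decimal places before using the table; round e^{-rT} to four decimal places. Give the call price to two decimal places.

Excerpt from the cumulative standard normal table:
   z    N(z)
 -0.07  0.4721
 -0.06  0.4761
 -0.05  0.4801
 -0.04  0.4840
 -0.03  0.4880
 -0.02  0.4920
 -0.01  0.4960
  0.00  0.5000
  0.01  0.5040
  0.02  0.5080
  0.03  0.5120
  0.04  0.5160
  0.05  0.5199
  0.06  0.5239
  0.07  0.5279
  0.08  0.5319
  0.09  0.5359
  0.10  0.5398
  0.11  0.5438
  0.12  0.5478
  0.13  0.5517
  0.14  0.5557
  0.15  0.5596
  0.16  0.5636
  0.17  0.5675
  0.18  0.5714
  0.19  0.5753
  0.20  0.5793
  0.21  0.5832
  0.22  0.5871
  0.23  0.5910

σ√T = 0.52 × 0.5000 = 0.2600
d₁ = [ln(407/399) + (0.006 + 0.52²/2)·0.25] / 0.2600 = [0.0199 + 0.0353] / 0.2600 = 0.2121 ⇒ 0.21
d₂ = d₁ − σ√T = 0.2121 − 0.2600 = -0.0479 ⇒ -0.05
exp(−rT) = exp(−0.006·0.25) = 0.9985
N(d₁) = N(0.21) = 0.5832;  N(d₂) = N(-0.05) = 0.4801
C = 407·0.5832 − 399·0.9985·0.4801 = 237.3624 − 191.2726 = 46.0898

$46.09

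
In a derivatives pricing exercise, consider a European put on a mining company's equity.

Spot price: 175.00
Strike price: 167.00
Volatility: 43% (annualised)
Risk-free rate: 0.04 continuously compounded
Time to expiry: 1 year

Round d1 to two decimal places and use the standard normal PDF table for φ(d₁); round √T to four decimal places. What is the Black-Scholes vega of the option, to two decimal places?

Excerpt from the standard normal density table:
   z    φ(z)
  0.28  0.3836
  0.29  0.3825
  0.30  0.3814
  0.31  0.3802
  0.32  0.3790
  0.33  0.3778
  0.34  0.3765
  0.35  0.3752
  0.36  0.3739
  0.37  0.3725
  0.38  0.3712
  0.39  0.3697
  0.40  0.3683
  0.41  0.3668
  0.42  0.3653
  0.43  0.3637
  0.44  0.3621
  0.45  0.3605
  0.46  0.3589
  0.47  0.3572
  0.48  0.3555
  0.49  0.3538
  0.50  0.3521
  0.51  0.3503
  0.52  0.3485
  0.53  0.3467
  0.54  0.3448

63.93

σ√T = 0.43·√1 = 0.4300
d₁ = [ln(175/167) + (0.04 + 0.43²/2)·1] / 0.4300 = [0.0468 + 0.1324] / 0.4300 = 0.4168 ≈ 0.42
√T = √1 = 1.0000
φ(d₁) = φ(0.42) = 0.3653
vega = S·φ(d₁)·√T = 175·0.3653·1.0000 = 63.9275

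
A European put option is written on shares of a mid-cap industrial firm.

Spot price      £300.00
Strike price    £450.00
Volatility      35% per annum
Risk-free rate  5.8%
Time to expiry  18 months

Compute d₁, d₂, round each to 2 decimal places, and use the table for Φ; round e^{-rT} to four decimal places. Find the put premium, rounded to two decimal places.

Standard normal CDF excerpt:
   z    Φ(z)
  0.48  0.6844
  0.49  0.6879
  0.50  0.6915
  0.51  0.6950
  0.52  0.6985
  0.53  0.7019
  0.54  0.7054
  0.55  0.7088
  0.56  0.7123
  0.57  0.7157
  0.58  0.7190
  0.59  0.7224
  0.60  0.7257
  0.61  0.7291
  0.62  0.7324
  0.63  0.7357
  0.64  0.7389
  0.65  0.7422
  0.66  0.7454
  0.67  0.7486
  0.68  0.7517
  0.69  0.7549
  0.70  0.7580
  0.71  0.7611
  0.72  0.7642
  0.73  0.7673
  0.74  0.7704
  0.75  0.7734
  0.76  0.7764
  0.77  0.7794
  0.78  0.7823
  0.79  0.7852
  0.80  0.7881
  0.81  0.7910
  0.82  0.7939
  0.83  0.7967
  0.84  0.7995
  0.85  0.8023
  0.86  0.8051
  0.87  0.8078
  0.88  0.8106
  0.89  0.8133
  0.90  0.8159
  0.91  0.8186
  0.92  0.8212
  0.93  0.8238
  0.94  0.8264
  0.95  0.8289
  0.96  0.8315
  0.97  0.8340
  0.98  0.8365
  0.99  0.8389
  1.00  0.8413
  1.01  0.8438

σ√T = 0.35 × 1.2247 = 0.4287
d₁ = [ln(300/450) + (0.058 + 0.35²/2)·1.5] / 0.4287 = [-0.4055 + 0.1789] / 0.4287 = -0.5286 ≈ -0.53
d₂ = d₁ − σ√T = -0.5286 − 0.4287 = -0.9573 ≈ -0.96
e^(−rT) = e^(−0.058·1.5) = 0.9167
N(−d₂) = N(0.96) = 0.8315;  N(−d₁) = N(0.53) = 0.7019
P = 450·0.9167·0.8315 − 300·0.7019 = 343.0062 − 210.5700 = 132.4362

£132.44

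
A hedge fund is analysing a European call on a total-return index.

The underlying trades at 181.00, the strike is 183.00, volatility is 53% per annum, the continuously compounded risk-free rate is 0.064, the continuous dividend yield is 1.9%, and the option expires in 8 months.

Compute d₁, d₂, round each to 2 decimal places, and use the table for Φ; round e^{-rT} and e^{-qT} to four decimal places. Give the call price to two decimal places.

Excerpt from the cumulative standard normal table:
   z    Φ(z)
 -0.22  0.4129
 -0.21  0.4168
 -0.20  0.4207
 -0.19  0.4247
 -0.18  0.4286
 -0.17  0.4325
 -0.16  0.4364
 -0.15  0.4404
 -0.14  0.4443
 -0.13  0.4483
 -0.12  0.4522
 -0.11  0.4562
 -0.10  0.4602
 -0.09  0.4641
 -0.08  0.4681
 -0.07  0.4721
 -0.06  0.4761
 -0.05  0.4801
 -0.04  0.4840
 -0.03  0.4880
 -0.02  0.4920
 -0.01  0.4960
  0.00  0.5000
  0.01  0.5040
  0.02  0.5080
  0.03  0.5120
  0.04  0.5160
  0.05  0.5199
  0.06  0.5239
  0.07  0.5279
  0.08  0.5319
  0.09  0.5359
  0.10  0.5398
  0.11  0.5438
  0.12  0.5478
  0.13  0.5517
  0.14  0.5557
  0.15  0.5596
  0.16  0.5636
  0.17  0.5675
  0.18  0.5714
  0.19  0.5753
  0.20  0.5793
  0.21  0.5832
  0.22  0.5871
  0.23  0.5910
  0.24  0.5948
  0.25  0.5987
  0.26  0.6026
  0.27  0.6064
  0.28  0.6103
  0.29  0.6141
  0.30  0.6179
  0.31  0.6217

σ√T = 0.53·√0.6667 = 0.4327
ln(S/K) + (r − q + σ²/2)T = ln(181/183) + (0.064 − 0.019 + 0.53²/2)·0.6667 = -0.0110 + 0.1236 = 0.1126
d₁ = 0.1126 / 0.4327 = 0.2603 → 0.26
d₂ = d₁ − σ√T = 0.2603 − 0.4327 = -0.1724 → -0.17
exp(−qT) = exp(−0.019·0.6667) = 0.9874;  exp(−rT) = exp(−0.064·0.6667) = 0.9582
N(d₁) = N(0.26) = 0.6026;  N(d₂) = N(-0.17) = 0.4325
C = 181·0.9874·0.6026 − 183·0.9582·0.4325 = 107.6963 − 75.8391 = 31.8572

31.86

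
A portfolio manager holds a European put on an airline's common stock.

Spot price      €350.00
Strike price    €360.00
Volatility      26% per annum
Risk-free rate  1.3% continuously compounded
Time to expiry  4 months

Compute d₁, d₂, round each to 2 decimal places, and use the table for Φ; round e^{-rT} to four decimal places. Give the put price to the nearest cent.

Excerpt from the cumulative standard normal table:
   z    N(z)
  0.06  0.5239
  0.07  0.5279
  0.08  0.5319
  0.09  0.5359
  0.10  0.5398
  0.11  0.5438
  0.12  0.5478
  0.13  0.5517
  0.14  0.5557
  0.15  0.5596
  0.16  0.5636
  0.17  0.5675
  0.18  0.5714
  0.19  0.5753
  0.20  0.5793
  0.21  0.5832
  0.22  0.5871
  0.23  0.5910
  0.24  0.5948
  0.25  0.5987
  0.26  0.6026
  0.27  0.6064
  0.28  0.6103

σ√T = 0.26 × 0.5774 = 0.1501
d₁ = [ln(350/360) + (0.013 + 0.26²/2)·0.3333] / 0.1501 = [-0.0282 + 0.0156] / 0.1501 = -0.0837 ⇒ -0.08
d₂ = d₁ − σ√T = -0.0837 − 0.1501 = -0.2339 ⇒ -0.23
exp(−rT) = exp(−0.013·0.3333) = 0.9957
P = 360·0.9957·N(0.23) − 350·N(0.08) = 360·0.9957·0.5910 − 350·0.5319 = 211.8451 − 186.1650 = 25.6801

€25.68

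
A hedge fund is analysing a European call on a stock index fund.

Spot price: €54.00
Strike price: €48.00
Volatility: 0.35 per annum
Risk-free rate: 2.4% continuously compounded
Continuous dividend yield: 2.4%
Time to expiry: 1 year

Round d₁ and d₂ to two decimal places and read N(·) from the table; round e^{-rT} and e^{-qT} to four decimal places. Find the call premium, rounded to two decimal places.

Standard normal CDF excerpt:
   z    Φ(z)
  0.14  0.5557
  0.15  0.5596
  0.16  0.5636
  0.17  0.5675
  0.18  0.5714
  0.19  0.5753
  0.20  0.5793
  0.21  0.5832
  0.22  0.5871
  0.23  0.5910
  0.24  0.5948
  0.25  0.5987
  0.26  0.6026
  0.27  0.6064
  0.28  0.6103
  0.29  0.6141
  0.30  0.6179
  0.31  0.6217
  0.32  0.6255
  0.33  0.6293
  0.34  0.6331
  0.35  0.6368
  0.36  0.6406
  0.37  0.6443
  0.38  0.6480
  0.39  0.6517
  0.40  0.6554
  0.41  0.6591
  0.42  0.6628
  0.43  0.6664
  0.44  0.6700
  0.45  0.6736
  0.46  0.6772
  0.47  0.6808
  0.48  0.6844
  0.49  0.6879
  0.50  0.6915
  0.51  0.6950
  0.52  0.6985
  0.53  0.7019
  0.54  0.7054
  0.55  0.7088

€10.23

T = 1;  σ√T = 0.3500
ln(S/K) + (r − q + σ²/2)T = ln(54/48) + (0.024 − 0.024 + 0.35²/2)·1 = 0.1178 + 0.0612 = 0.1790
d₁ = 0.1790 / 0.3500 = 0.5115 → 0.51
d₂ = d₁ − σ√T = 0.5115 − 0.3500 = 0.1615 → 0.16
e^(−qT) = e^(−0.024·1) = 0.9763;  e^(−rT) = e^(−0.024·1) = 0.9763
C = 54·0.9763·N(0.51) − 48·0.9763·N(0.16) = 54·0.9763·0.6950 − 48·0.9763·0.5636 = 36.6405 − 26.4116 = 10.2289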